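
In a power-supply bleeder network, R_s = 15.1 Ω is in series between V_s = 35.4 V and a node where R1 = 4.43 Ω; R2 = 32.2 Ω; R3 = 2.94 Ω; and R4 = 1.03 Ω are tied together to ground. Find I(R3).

Combine the parallel branches: R_p = (1/4.43 + 1/32.2 + 1/2.94 + 1/1.03)⁻¹ = 0.6378 Ω.
Node voltage V_A = V_s · R_p/(R_s + R_p) = 35.4 × 0.04053 = 1.435 V.
Branch current I = V_A/R3 = 1.435/2.94 = 0.4880 A.

I ≈ 0.488 A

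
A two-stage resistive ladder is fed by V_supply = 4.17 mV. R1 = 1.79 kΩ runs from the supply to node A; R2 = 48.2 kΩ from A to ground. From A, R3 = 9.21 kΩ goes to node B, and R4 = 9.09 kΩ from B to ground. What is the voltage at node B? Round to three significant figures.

V_B ≈ 1.83 mV

Looking into the second stage from A: R3 + R4 = 18.30 kΩ appears in parallel with R2.
R2 ‖ (R3+R4) = 13.26 kΩ.
First divider: V_A = V_supply · 13.26/(1.79 + 13.26) = 3.674 mV.
V_B = V_A × 0.4967 = 1.825 mV.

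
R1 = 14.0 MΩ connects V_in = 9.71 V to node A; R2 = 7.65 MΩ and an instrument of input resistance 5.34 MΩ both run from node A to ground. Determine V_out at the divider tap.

The load sits in parallel with R2, giving an effective lower resistance R2' = R2·R_L/(R2+R_L) = 3.145 MΩ.
Voltage divider with the loaded lower leg: V_out = 9.71 × 3.145/(14.0 + 3.145) = 9.71 × 0.1834 = 1.781 V.
(Unloaded it would be 3.43 V; the load pulls it down.)

V_out ≈ 1.78 V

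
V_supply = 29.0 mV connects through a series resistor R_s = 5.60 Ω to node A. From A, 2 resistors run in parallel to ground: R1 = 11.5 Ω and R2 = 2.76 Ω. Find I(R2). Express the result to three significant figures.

Equivalent of the parallel group: R_p = 2.226 Ω.
Node voltage V_A = V_supply · R_p/(R_s + R_p) = 29.0 × 0.2844 = 8.248 mV.
Branch current I = V_A/R2 = 8.248/2.76 = 2.988 mA.

I ≈ 2.99 mA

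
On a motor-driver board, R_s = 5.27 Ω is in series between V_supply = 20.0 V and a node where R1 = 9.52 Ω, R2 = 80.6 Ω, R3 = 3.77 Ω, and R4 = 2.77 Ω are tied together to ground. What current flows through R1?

Parallel bank: R_p = 1/(1/9.52 + 1/80.6 + 1/3.77 + 1/2.77) = 1.345 Ω.
Node voltage V_A = V_supply · R_p/(R_s + R_p) = 20.0 × 0.2033 = 4.066 V.
I(R1) = V_A / R1 = 4.066/9.52 = 0.4271 A.

I ≈ 0.427 A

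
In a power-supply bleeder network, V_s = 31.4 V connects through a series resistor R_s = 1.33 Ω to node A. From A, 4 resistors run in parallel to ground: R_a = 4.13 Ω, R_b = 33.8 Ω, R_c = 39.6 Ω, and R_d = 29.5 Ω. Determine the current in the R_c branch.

Equivalent of the parallel group: R_p = 3.022 Ω.
V_A by voltage divider: V_A = 31.4 × 3.022/(1.33 + 3.022) = 21.80 V.
Branch current I = V_A/R_c = 21.80/39.6 = 0.5506 A.
(Equivalently: I_total = 7.214 A, then current-divider fraction G_k/ΣG = 0.07632.)

I ≈ 0.551 A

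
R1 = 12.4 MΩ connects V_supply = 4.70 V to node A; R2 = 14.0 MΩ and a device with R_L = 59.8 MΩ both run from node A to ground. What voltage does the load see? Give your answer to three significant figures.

V_out ≈ 2.25 V

R2 ‖ R_L = (14.0 × 59.8)/(14.0 + 59.8) = 11.34 MΩ.
Then V_out = V_supply · R2'/(R1 + R2') = 4.70 × 11.34/23.74 = 2.246 V.
(Unloaded it would be 2.49 V; the load pulls it down.)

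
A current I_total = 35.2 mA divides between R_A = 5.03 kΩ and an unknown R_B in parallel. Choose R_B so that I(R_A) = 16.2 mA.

The fraction through R_A equals R_B/(R_A+R_B).
With f = 0.4602, R_B = R_A · f/(1−f) = 5.03 × 0.8526 = 4.289 kΩ.

R_B ≈ 4.29 kΩ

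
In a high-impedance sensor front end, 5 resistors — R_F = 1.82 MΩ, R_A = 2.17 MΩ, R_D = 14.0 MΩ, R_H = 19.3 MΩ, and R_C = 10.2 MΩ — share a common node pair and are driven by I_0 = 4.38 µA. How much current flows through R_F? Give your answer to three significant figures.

Total conductance ΣG = 1/1.82 + 1/2.17 + 1/14.0 + 1/19.3 + 1/10.2 = 1.232 (units of 1/MΩ).
Current divider: I(R_F) = I_0 · G_k/ΣG = 4.38 × (0.5495/1.232) = 4.38 × 0.4461 = 1.954 µA.

I ≈ 1.95 µA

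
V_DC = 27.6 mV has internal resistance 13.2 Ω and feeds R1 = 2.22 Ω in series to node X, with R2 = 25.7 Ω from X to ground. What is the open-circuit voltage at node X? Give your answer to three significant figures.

R1' = 13.2 + 2.22 = 15.42 Ω (source resistance + R1).
With X open, the divider is unloaded: V_th = 27.6 × 25.7/41.12 = 17.25 mV.

V_th ≈ 17.3 mV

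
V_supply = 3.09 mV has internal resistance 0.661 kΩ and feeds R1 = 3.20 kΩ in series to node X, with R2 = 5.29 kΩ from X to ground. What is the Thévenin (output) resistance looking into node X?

R_th ≈ 2.23 kΩ

R1' = 0.661 + 3.20 = 3.861 kΩ (source resistance + R1).
With V_supply suppressed (replaced by a short), R_th = R1' ‖ R2 = (3.861 × 5.29)/(3.861 + 5.29) = 2.232 kΩ.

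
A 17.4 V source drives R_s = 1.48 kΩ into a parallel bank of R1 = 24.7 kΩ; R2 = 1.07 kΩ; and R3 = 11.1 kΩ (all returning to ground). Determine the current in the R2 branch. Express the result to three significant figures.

Parallel bank: R_p = 1/(1/24.7 + 1/1.07 + 1/11.1) = 0.9388 kΩ.
V_A by voltage divider: V_A = 17.4 × 0.9388/(1.48 + 0.9388) = 6.754 V.
Branch current I = V_A/R2 = 6.754/1.07 = 6.312 mA.
(Check via current divider: I_total = 7.194 mA; share G_k/ΣG = 0.8774 → same result.)

I ≈ 6.31 mA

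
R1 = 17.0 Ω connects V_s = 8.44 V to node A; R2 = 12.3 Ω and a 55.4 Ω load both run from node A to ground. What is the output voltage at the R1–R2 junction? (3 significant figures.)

First combine the lower leg with the load: R2 ‖ R_L = 10.07 Ω.
Now apply the divider: V_out = 8.44 × 0.3719 = 3.139 V.
(Unloaded it would be 3.54 V; the load pulls it down.)

V_out ≈ 3.14 V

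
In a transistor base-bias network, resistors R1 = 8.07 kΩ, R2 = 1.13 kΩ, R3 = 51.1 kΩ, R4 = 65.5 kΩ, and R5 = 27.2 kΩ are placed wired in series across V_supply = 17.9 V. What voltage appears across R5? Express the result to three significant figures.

V ≈ 3.18 V

ΣR = 8.07 + 1.13 + 51.1 + 65.5 + 27.2 = 153.0 kΩ.
Voltage divider: V = V_supply · (27.20 / 153.0) = 17.9 × 0.1778 = 3.182 V.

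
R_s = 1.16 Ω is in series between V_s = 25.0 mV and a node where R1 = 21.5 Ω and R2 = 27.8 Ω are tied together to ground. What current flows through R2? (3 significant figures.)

I ≈ 0.821 mA

Parallel bank: R_p = 1/(1/21.5 + 1/27.8) = 12.12 Ω.
Node voltage V_A = V_s · R_p/(R_s + R_p) = 25.0 × 0.9127 = 22.82 mV.
I(R2) = V_A / R2 = 22.82/27.8 = 0.8208 mA.
(Equivalently: I_total = 1.882 mA, then current-divider fraction G_k/ΣG = 0.4361.)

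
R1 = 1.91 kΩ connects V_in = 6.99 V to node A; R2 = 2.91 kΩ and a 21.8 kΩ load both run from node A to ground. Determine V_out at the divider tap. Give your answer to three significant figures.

V_out ≈ 4.01 V

The load sits in parallel with R2, giving an effective lower resistance R2' = R2·R_L/(R2+R_L) = 2.567 kΩ.
Then V_out = V_in · R2'/(R1 + R2') = 6.99 × 2.567/4.477 = 4.008 V.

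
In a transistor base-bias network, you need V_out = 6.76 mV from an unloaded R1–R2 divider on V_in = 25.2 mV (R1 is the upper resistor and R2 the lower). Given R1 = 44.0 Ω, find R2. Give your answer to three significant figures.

Required fraction k = V_out/V_in = 0.2683.
Rearranging, R2 = R1·k/(1−k) = 44.0 × 0.3666 = 16.13 Ω.

R2 ≈ 16.1 Ω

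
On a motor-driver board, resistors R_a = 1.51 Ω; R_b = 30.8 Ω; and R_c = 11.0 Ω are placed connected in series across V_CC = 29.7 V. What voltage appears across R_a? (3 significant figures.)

V ≈ 1.04 V

ΣR = 1.51 + 30.8 + 11.0 = 43.31 Ω.
By the voltage-divider rule, V = 29.7 × 1.510/43.31 = 1.035 V.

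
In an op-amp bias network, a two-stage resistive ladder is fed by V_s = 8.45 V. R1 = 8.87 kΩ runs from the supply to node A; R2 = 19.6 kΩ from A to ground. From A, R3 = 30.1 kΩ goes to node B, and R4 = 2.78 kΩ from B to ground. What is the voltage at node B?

V_B ≈ 0.415 V

Looking into the second stage from A: R3 + R4 = 32.88 kΩ appears in parallel with R2.
Effective lower resistance at A: R2 ‖ 32.88 = 12.28 kΩ.
So V_A = 8.45 × 0.5806 = 4.906 V.
Stage 2 is unloaded, so V_B = V_A · R4/(R3+R4) = 4.906 × 2.78/32.88 = 0.4148 V.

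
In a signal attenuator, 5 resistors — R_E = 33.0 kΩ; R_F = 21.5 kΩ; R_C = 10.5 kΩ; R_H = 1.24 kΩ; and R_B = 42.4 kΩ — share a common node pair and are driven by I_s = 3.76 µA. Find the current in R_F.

I ≈ 0.175 µA

Total conductance ΣG = 1/33.0 + 1/21.5 + 1/10.5 + 1/1.24 + 1/42.4 = 1.002 (units of 1/kΩ).
By the current-divider rule, I = I_s · G_k/ΣG = 3.76 × 0.04641 = 0.1745 µA.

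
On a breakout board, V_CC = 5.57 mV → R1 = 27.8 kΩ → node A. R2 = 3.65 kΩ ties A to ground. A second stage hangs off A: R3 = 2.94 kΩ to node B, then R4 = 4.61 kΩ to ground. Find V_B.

V_B ≈ 0.277 mV

Node A sees R2 in parallel with the series input of stage 2, R3 + R4 = 7.550 kΩ.
R2 ‖ (R3+R4) = 2.460 kΩ.
So V_A = 5.57 × 0.08131 = 0.4529 mV.
Then the unloaded second divider: V_B = V_A × R4/(R3+R4) = 0.4529 × 0.6106 = 0.2765 mV.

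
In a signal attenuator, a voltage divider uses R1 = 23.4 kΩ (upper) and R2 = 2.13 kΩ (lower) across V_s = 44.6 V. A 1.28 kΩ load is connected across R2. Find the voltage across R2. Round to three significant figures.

V_out ≈ 1.47 V

First combine the lower leg with the load: R2 ‖ R_L = 0.7995 kΩ.
Now apply the divider: V_out = 44.6 × 0.03304 = 1.474 V.
(Unloaded it would be 3.72 V; the load pulls it down.)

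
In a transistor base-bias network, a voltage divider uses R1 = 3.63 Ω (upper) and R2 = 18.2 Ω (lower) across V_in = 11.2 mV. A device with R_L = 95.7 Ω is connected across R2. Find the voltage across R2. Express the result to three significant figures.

R2 ‖ R_L = (18.2 × 95.7)/(18.2 + 95.7) = 15.29 Ω.
Then V_out = V_in · R2'/(R1 + R2') = 11.2 × 15.29/18.92 = 9.051 mV.

V_out ≈ 9.05 mV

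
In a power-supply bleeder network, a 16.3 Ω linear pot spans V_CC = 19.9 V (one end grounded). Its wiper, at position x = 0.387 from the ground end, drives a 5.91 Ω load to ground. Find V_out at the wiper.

Lower segment x·R_p = 6.308 Ω; upper segment (1−x)·R_p = 9.992 Ω.
R_L loads the lower segment: effective lower R = 3.051 Ω.
Loaded-divider output: V_out = 19.9 × 0.2339 = 4.655 V.

V_out ≈ 4.66 V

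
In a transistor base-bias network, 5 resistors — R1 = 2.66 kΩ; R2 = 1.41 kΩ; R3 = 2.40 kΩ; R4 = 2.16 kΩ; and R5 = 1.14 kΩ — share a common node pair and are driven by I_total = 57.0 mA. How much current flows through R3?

Conductances: ΣG = 1/2.66 + 1/1.41 + 1/2.40 + 1/2.16 + 1/1.14 = 2.842 (1/kΩ).
R3 takes the fraction G_k/ΣG = 0.4167/2.842 = 0.1466, so I = 57.0 × 0.1466 = 8.357 mA.

I ≈ 8.36 mA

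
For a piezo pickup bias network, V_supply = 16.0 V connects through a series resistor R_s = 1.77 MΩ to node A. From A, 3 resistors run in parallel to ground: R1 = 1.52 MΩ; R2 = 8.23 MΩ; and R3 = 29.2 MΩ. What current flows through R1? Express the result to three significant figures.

Parallel bank: R_p = 1/(1/1.52 + 1/8.23 + 1/29.2) = 1.229 MΩ.
V_A = 16.0 × 1.229/2.999 = 6.557 V.
I(R1) = V_A / R1 = 6.557/1.52 = 4.314 µA.
(Check via current divider: I_total = 5.335 µA; share G_k/ΣG = 0.8086 → same result.)

I ≈ 4.31 µA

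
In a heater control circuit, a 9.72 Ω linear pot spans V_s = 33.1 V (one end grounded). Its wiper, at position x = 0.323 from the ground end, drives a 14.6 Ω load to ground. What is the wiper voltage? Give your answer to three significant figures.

V_out ≈ 9.33 V

Split the track: R_lower = x·R_p = 3.140 Ω, R_upper = (1−x)·R_p = 6.580 Ω.
R_L loads the lower segment: effective lower R = 2.584 Ω.
Then V_out = V_s · 2.584/(6.580 + 2.584) = 9.333 V.
(Unloaded: V_out = x·V_s = 10.7 V.)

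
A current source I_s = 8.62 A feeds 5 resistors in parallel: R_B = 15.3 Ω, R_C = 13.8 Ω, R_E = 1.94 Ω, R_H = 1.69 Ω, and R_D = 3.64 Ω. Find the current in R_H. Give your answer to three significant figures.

ΣG = 1/15.3 + 1/13.8 + 1/1.94 + 1/1.69 + 1/3.64 = 1.520.
Current divider: I(R_H) = I_s · G_k/ΣG = 8.62 × (0.5917/1.520) = 8.62 × 0.3894 = 3.356 A.

I ≈ 3.36 A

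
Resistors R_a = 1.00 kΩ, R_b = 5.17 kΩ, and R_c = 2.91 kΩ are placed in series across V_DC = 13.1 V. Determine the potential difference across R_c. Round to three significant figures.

V ≈ 4.20 V

Series total: ΣR = 1.00 + 5.17 + 2.91 = 9.080 kΩ.
V = V_DC · R/ΣR = 13.1 × 0.3205 = 4.198 V.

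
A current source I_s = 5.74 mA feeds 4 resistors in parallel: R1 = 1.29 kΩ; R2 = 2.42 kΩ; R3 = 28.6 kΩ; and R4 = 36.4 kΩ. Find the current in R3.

I ≈ 0.160 mA

ΣG = 1/1.29 + 1/2.42 + 1/28.6 + 1/36.4 = 1.251.
Current divider: I(R3) = I_s · G_k/ΣG = 5.74 × (0.03497/1.251) = 5.74 × 0.02795 = 0.1604 mA.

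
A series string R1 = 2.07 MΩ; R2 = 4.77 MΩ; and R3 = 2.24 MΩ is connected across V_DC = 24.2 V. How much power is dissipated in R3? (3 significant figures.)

P ≈ 15.9 µW

The common current is I = 24.2/9.080 = 2.665 µA.
V(R3) = I·R = 5.970 V; P = V·I = 5.970 × 2.665 = 15.91 µW.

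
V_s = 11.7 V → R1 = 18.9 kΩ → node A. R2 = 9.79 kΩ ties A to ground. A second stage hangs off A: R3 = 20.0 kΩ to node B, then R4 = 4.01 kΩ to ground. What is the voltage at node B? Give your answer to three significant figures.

The second stage (R3 + R4 = 24.01 kΩ) loads node A in parallel with R2.
R2 ‖ (R3+R4) = 6.954 kΩ.
V_A = 11.7 × 6.954/(18.9 + 6.954) = 3.147 V.
Stage 2 is unloaded, so V_B = V_A · R4/(R3+R4) = 3.147 × 4.01/24.01 = 0.5256 V.

V_B ≈ 0.526 V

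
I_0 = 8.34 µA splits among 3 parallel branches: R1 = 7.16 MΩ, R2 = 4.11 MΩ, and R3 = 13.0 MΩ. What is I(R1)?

Total conductance ΣG = 1/7.16 + 1/4.11 + 1/13.0 = 0.4599 (units of 1/MΩ).
Current divider: I(R1) = I_0 · G_k/ΣG = 8.34 × (0.1397/0.4599) = 8.34 × 0.3037 = 2.533 µA.

I ≈ 2.53 µA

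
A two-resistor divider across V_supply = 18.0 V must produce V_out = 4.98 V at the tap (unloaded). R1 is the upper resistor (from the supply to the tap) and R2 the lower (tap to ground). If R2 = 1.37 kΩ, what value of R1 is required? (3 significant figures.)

R1 ≈ 3.58 kΩ

Required fraction k = V_out/V_supply = 0.2767.
R1 = R2·(1/k − 1) = 1.37 × 2.614 = 3.582 kΩ.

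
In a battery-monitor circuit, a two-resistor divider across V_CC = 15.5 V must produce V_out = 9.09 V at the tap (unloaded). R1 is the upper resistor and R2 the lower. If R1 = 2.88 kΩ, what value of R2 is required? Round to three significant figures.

The divider ratio is R2/(R1+R2) = 9.09/15.5 = 0.5865.
R2 = R1 · 0.5865/(1 − 0.5865) = 4.084 kΩ.

R2 ≈ 4.08 kΩ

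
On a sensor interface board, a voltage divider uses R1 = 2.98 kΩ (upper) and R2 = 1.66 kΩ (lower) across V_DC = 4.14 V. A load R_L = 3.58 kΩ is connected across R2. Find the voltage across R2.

V_out ≈ 1.14 V

The load sits in parallel with R2, giving an effective lower resistance R2' = R2·R_L/(R2+R_L) = 1.134 kΩ.
Then V_out = V_DC · R2'/(R1 + R2') = 4.14 × 1.134/4.114 = 1.141 V.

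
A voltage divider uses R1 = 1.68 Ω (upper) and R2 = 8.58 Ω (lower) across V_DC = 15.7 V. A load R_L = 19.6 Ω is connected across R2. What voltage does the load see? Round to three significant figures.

V_out ≈ 12.3 V

The load sits in parallel with R2, giving an effective lower resistance R2' = R2·R_L/(R2+R_L) = 5.968 Ω.
Voltage divider with the loaded lower leg: V_out = 15.7 × 5.968/(1.68 + 5.968) = 15.7 × 0.7803 = 12.25 V.
(Unloaded it would be 13.1 V; the load pulls it down.)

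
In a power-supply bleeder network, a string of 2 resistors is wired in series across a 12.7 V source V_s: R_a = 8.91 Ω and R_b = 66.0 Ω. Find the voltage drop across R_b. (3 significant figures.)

Series total: ΣR = 8.91 + 66.0 = 74.91 Ω.
V = V_s · R/ΣR = 12.7 × 0.8811 = 11.19 V.

V ≈ 11.2 V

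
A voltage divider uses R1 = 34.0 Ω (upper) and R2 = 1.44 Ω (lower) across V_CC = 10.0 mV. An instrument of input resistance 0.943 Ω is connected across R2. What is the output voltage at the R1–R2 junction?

The load sits in parallel with R2, giving an effective lower resistance R2' = R2·R_L/(R2+R_L) = 0.5698 Ω.
Then V_out = V_CC · R2'/(R1 + R2') = 10.0 × 0.5698/34.57 = 0.1648 mV.
(Unloaded it would be 0.406 mV; the load pulls it down.)

V_out ≈ 0.165 mV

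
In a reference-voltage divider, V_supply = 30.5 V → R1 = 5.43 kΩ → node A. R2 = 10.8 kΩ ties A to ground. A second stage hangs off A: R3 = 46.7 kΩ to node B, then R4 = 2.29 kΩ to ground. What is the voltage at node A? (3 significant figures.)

V_A ≈ 18.9 V

Node A sees R2 in parallel with the series input of stage 2, R3 + R4 = 48.99 kΩ.
R2 ‖ (R3+R4) = 8.849 kΩ.
So V_A = 30.5 × 0.6197 = 18.90 V.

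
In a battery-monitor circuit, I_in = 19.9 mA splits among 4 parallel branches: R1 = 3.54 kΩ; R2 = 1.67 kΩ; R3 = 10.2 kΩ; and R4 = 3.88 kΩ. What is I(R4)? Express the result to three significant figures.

Conductances: ΣG = 1/3.54 + 1/1.67 + 1/10.2 + 1/3.88 = 1.237 (1/kΩ).
R4 takes the fraction G_k/ΣG = 0.2577/1.237 = 0.2083, so I = 19.9 × 0.2083 = 4.146 mA.

I ≈ 4.15 mA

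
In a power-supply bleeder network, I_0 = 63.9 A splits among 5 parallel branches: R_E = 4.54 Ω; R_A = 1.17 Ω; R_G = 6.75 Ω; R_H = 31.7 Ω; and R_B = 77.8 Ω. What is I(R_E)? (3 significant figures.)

I ≈ 11.1 A

Total conductance ΣG = 1/4.54 + 1/1.17 + 1/6.75 + 1/31.7 + 1/77.8 = 1.268 (units of 1/Ω).
By the current-divider rule, I = I_0 · G_k/ΣG = 63.9 × 0.1738 = 11.10 A.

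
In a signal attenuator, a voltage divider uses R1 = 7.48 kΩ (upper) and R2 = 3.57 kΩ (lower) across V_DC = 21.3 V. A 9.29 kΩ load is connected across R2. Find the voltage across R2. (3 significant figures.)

V_out ≈ 5.46 V

R2 ‖ R_L = (3.57 × 9.29)/(3.57 + 9.29) = 2.579 kΩ.
Then V_out = V_DC · R2'/(R1 + R2') = 21.3 × 2.579/10.06 = 5.461 V.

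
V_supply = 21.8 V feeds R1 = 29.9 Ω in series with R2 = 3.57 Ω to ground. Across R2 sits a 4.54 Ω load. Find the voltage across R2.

First combine the lower leg with the load: R2 ‖ R_L = 1.998 Ω.
Then V_out = V_supply · R2'/(R1 + R2') = 21.8 × 1.998/31.90 = 1.366 V.

V_out ≈ 1.37 V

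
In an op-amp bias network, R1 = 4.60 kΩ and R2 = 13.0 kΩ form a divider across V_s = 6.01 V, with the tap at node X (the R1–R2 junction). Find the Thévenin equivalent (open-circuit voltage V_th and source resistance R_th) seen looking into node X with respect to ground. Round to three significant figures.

V_th ≈ 4.44 V, R_th ≈ 3.40 kΩ

With X open, the divider is unloaded: V_th = 6.01 × 13.0/17.60 = 4.439 V.
With V_s suppressed (replaced by a short), R_th = R1 ‖ R2 = (4.600 × 13.0)/(4.600 + 13.0) = 3.398 kΩ.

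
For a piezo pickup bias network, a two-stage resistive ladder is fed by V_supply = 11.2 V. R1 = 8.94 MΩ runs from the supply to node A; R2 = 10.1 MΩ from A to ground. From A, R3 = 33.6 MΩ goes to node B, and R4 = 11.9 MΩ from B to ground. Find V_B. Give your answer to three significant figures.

Looking into the second stage from A: R3 + R4 = 45.50 MΩ appears in parallel with R2.
R2 ‖ (R3+R4) = 8.265 MΩ.
First divider: V_A = V_supply · 8.265/(8.94 + 8.265) = 5.380 V.
Stage 2 is unloaded, so V_B = V_A · R4/(R3+R4) = 5.380 × 11.9/45.50 = 1.407 V.

V_B ≈ 1.41 V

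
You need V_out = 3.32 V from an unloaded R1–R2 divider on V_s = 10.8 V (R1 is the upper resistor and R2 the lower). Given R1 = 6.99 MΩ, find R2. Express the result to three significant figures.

R2 ≈ 3.10 MΩ

Required fraction k = V_out/V_s = 0.3074.
So R2 = R1 · V_out/(V_s − V_out) = 6.99 × 3.32/(10.8 − 3.32) = 6.99 × 0.4439 = 3.103 MΩ.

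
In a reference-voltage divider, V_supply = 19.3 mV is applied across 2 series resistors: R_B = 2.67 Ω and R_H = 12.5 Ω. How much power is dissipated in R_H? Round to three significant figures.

Series current I = V_supply/ΣR = 19.3/15.17 = 1.272 mA.
P(R_H) = I²·R_H = (1.272)² × 12.5 = 20.23 µW.

P ≈ 20.2 µW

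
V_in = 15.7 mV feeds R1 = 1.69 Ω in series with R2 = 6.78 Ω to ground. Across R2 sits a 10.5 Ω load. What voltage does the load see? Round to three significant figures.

V_out ≈ 11.1 mV

The load sits in parallel with R2, giving an effective lower resistance R2' = R2·R_L/(R2+R_L) = 4.120 Ω.
Now apply the divider: V_out = 15.7 × 0.7091 = 11.13 mV.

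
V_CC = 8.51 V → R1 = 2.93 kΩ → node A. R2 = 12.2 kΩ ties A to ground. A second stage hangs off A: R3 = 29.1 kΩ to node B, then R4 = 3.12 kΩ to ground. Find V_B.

V_B ≈ 0.619 V

The second stage (R3 + R4 = 32.22 kΩ) loads node A in parallel with R2.
R2 ‖ (R3+R4) = 8.849 kΩ.
So V_A = 8.51 × 0.7513 = 6.393 V.
V_B = V_A × 0.09683 = 0.6191 V.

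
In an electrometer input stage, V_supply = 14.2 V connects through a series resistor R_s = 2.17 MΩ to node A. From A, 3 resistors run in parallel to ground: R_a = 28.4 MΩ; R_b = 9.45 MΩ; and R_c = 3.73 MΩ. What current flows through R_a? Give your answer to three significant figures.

I ≈ 0.265 µA

Combine the parallel branches: R_p = (1/28.4 + 1/9.45 + 1/3.73)⁻¹ = 2.444 MΩ.
V_A by voltage divider: V_A = 14.2 × 2.444/(2.17 + 2.444) = 7.522 V.
Branch current I = V_A/R_a = 7.522/28.4 = 0.2649 µA.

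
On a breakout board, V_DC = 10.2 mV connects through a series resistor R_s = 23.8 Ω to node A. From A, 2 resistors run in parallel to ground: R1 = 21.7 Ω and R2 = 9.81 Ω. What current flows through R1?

Equivalent of the parallel group: R_p = 6.756 Ω.
V_A = 10.2 × 6.756/30.56 = 2.255 mV.
I(R1) = V_A / R1 = 2.255/21.7 = 0.1039 mA.

I ≈ 0.104 mA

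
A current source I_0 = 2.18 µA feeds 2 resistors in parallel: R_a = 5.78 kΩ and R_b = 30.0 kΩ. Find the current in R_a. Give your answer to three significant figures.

For two parallel branches, I_k = I_0 · (other R)/(sum of R).
I(R_a) = 2.18 × 30.0/(5.78 + 30.0) = 2.18 × 0.8385 = 1.828 µA.

I ≈ 1.83 µA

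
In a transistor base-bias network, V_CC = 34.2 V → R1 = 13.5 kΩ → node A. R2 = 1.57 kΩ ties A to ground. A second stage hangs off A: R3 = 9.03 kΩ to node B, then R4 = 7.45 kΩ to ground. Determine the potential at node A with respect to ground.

The second stage (R3 + R4 = 16.48 kΩ) loads node A in parallel with R2.
R2 ‖ (R3+R4) = 1.433 kΩ.
So V_A = 34.2 × 0.09599 = 3.283 V.

V_A ≈ 3.28 V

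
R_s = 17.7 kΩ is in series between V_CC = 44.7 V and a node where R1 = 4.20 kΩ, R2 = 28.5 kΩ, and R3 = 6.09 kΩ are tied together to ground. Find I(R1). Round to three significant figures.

Parallel bank: R_p = 1/(1/4.20 + 1/28.5 + 1/6.09) = 2.286 kΩ.
V_A by voltage divider: V_A = 44.7 × 2.286/(17.7 + 2.286) = 5.113 V.
Branch current I = V_A/R1 = 5.113/4.20 = 1.217 mA.

I ≈ 1.22 mA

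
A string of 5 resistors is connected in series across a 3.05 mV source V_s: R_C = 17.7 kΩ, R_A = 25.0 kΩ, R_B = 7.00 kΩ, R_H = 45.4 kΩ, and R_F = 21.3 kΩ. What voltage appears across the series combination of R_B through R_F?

V ≈ 1.93 mV

Series total: ΣR = 17.7 + 25.0 + 7.00 + 45.4 + 21.3 = 116.4 kΩ.
R_{R_B..R_F} = 7.00 + 45.4 + 21.3 = 73.70 kΩ.
V = V_s · R/ΣR = 3.05 × 0.6332 = 1.931 mV.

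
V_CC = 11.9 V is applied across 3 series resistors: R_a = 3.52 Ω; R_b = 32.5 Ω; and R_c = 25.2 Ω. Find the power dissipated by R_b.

P ≈ 1.23 W

ΣR = 61.22 Ω → I = 11.9/61.22 = 0.1944 A.
V(R_b) = I·R = 6.317 V; P = V·I = 6.317 × 0.1944 = 1.228 W.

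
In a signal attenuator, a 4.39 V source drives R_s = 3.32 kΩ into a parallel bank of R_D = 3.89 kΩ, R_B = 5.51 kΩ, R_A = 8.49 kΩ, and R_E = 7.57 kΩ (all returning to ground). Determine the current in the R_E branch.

I ≈ 0.177 mA

Combine the parallel branches: R_p = (1/3.89 + 1/5.51 + 1/8.49 + 1/7.57)⁻¹ = 1.453 kΩ.
V_A = 4.39 × 1.453/4.773 = 1.336 V.
Branch current I = V_A/R_E = 1.336/7.57 = 0.1765 mA.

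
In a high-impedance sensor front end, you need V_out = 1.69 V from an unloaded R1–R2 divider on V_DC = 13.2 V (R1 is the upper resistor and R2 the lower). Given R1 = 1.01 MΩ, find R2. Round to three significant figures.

Required fraction k = V_out/V_DC = 0.1280.
R2 = R1 · 0.1280/(1 − 0.1280) = 0.1483 MΩ.

R2 ≈ 0.148 MΩ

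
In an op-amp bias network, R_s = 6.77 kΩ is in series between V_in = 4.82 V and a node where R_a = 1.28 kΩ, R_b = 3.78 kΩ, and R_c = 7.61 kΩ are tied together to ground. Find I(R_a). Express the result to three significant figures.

Parallel bank: R_p = 1/(1/1.28 + 1/3.78 + 1/7.61) = 0.8495 kΩ.
Node voltage V_A = V_in · R_p/(R_s + R_p) = 4.82 × 0.1115 = 0.5374 V.
Branch current I = V_A/R_a = 0.5374/1.28 = 0.4198 mA.

I ≈ 0.420 mA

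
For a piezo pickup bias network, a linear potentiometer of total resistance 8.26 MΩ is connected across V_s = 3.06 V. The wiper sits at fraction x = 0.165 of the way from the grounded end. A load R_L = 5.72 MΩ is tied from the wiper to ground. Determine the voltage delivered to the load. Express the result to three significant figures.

V_out ≈ 0.421 V

Split the track: R_lower = x·R_p = 1.363 MΩ, R_upper = (1−x)·R_p = 6.897 MΩ.
R_L loads the lower segment: effective lower R = 1.101 MΩ.
Loaded-divider output: V_out = 3.06 × 0.1376 = 0.4211 V.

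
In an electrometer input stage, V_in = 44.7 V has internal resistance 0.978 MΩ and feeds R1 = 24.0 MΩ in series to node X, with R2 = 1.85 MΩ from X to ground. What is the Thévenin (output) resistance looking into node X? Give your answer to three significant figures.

R_th ≈ 1.72 MΩ

R1' = 0.978 + 24.0 = 24.98 MΩ (source resistance + R1).
Looking into X with the source shorted: R_th = R1'·R2/(R1'+R2) = 24.98 × 1.85/26.83 = 1.722 MΩ.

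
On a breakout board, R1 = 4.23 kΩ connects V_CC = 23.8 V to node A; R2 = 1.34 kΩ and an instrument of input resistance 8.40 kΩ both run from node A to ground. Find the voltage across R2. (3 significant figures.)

First combine the lower leg with the load: R2 ‖ R_L = 1.156 kΩ.
Now apply the divider: V_out = 23.8 × 0.2146 = 5.107 V.

V_out ≈ 5.11 V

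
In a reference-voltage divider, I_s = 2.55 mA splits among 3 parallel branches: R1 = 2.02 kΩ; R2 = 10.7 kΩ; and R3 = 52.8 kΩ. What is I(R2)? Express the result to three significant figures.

I ≈ 0.392 mA

Conductances: ΣG = 1/2.02 + 1/10.7 + 1/52.8 = 0.6074 (1/kΩ).
By the current-divider rule, I = I_s · G_k/ΣG = 2.55 × 0.1539 = 0.3923 mA.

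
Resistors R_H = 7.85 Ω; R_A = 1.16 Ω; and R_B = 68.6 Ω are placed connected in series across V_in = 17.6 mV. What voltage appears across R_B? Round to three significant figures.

ΣR = 7.85 + 1.16 + 68.6 = 77.61 Ω.
Voltage divider: V = V_in · (68.60 / 77.61) = 17.6 × 0.8839 = 15.56 mV.

V ≈ 15.6 mV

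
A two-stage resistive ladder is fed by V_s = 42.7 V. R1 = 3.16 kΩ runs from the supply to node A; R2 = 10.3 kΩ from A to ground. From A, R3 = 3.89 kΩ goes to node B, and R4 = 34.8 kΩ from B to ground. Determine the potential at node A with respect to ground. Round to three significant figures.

V_A ≈ 30.8 V

Looking into the second stage from A: R3 + R4 = 38.69 kΩ appears in parallel with R2.
R2 ‖ (R3+R4) = 8.134 kΩ.
First divider: V_A = V_s · 8.134/(3.16 + 8.134) = 30.75 V.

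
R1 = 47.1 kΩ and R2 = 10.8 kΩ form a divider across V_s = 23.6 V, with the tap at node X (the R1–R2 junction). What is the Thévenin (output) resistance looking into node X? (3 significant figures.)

R_th ≈ 8.79 kΩ

Zeroing V_s shorts the top of R1 to ground, so R_th = R1 ‖ R2 = 8.785 kΩ.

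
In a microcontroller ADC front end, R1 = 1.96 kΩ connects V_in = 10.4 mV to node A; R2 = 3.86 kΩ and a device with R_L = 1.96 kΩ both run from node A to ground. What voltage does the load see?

R2 ‖ R_L = (3.86 × 1.96)/(3.86 + 1.96) = 1.300 kΩ.
Voltage divider with the loaded lower leg: V_out = 10.4 × 1.300/(1.96 + 1.300) = 10.4 × 0.3988 = 4.147 mV.

V_out ≈ 4.15 mV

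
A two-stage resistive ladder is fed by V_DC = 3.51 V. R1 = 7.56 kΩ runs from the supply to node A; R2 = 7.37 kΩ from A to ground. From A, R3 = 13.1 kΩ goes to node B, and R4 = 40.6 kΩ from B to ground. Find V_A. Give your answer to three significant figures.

V_A ≈ 1.62 V

Node A sees R2 in parallel with the series input of stage 2, R3 + R4 = 53.70 kΩ.
Effective lower resistance at A: R2 ‖ 53.70 = 6.481 kΩ.
V_A = 3.51 × 6.481/(7.56 + 6.481) = 1.620 V.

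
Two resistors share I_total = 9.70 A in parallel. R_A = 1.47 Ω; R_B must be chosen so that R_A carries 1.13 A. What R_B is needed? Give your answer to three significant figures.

R_B ≈ 0.194 Ω

The fraction through R_A equals R_B/(R_A+R_B).
With f = 0.1165, R_B = R_A · f/(1−f) = 1.47 × 0.1319 = 0.1938 Ω.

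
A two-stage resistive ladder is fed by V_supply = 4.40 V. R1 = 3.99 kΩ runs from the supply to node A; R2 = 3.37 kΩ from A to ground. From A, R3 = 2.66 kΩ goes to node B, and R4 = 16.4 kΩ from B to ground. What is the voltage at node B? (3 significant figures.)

V_B ≈ 1.58 V

Looking into the second stage from A: R3 + R4 = 19.06 kΩ appears in parallel with R2.
R2 ‖ (R3+R4) = 2.864 kΩ.
V_A = 4.40 × 2.864/(3.99 + 2.864) = 1.838 V.
Stage 2 is unloaded, so V_B = V_A · R4/(R3+R4) = 1.838 × 16.4/19.06 = 1.582 V.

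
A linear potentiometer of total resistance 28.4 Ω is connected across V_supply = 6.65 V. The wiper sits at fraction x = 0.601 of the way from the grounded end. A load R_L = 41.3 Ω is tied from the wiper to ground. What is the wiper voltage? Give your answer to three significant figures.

V_out ≈ 3.43 V

The pot divides into 11.33 Ω above the wiper and 17.07 Ω below.
R_L loads the lower segment: effective lower R = 12.08 Ω.
Then V_out = V_supply · 12.08/(11.33 + 12.08) = 3.431 V.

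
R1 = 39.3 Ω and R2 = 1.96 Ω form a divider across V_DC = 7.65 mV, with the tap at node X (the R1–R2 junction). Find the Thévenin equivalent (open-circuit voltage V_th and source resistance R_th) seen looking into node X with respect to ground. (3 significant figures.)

V_th is the unloaded tap voltage: V_DC · R2/(R1+R2) = 7.65 × 0.04750 = 0.3634 mV.
With V_DC suppressed (replaced by a short), R_th = R1 ‖ R2 = (39.30 × 1.96)/(39.30 + 1.96) = 1.867 Ω.

V_th ≈ 0.363 mV, R_th ≈ 1.87 Ω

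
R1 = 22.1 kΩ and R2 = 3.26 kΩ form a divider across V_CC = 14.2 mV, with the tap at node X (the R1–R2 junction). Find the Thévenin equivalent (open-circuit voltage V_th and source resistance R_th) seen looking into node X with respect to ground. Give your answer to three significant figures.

V_th is the unloaded tap voltage: V_CC · R2/(R1+R2) = 14.2 × 0.1285 = 1.825 mV.
With V_CC suppressed (replaced by a short), R_th = R1 ‖ R2 = (22.10 × 3.26)/(22.10 + 3.26) = 2.841 kΩ.

V_th ≈ 1.83 mV, R_th ≈ 2.84 kΩ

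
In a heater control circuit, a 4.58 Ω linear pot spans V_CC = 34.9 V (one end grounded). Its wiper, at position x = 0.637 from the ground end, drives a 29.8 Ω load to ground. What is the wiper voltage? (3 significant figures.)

V_out ≈ 21.5 V

Split the track: R_lower = x·R_p = 2.917 Ω, R_upper = (1−x)·R_p = 1.663 Ω.
(x·R_p) ‖ R_L = 2.657 Ω.
Loaded-divider output: V_out = 34.9 × 0.6151 = 21.47 V.
(Unloaded: V_out = x·V_CC = 22.2 V.)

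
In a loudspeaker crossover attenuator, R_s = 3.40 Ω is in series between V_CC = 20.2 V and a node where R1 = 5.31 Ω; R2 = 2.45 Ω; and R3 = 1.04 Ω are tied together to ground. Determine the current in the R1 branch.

I ≈ 0.604 A

Parallel bank: R_p = 1/(1/5.31 + 1/2.45 + 1/1.04) = 0.6418 Ω.
Node voltage V_A = V_CC · R_p/(R_s + R_p) = 20.2 × 0.1588 = 3.208 V.
Branch current I = V_A/R1 = 3.208/5.31 = 0.6041 A.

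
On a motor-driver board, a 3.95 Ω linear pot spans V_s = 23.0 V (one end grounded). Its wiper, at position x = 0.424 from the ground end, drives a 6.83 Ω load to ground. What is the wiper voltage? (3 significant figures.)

V_out ≈ 8.55 V

The pot divides into 2.275 Ω above the wiper and 1.675 Ω below.
Lower segment in parallel with the load: 1.675 ‖ 6.83 = 1.345 Ω.
Loaded-divider output: V_out = 23.0 × 0.3715 = 8.545 V.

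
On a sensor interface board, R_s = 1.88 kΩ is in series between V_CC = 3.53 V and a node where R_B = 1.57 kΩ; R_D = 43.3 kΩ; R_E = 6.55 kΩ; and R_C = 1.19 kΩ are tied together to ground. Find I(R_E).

Equivalent of the parallel group: R_p = 0.6049 kΩ.
V_A by voltage divider: V_A = 3.53 × 0.6049/(1.88 + 0.6049) = 0.8594 V.
I(R_E) = V_A / R_E = 0.8594/6.55 = 0.1312 mA.

I ≈ 0.131 mA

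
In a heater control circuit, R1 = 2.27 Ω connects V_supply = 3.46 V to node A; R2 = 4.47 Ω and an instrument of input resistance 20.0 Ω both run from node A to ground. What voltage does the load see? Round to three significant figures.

V_out ≈ 2.13 V

R2 ‖ R_L = (4.47 × 20.0)/(4.47 + 20.0) = 3.653 Ω.
Now apply the divider: V_out = 3.46 × 0.6168 = 2.134 V.
(Unloaded it would be 2.29 V; the load pulls it down.)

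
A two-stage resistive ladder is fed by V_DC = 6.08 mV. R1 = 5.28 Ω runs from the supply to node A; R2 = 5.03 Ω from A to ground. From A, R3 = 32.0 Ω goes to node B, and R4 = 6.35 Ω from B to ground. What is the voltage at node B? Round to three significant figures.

The second stage (R3 + R4 = 38.35 Ω) loads node A in parallel with R2.
R2 ‖ (R3+R4) = 4.447 Ω.
So V_A = 6.08 × 0.4572 = 2.780 mV.
V_B = V_A × 0.1656 = 0.4602 mV.

V_B ≈ 0.460 mV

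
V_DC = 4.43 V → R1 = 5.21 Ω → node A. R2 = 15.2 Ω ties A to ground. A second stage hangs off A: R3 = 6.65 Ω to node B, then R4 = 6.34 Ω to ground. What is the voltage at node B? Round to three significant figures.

Node A sees R2 in parallel with the series input of stage 2, R3 + R4 = 12.99 Ω.
Effective lower resistance at A: R2 ‖ 12.99 = 7.004 Ω.
So V_A = 4.43 × 0.5734 = 2.540 V.
V_B = V_A × 0.4881 = 1.240 V.

V_B ≈ 1.24 V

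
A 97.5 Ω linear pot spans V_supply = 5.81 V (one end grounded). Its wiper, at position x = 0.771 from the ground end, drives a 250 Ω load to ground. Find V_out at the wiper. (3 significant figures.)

V_out ≈ 4.19 V

The pot divides into 22.33 Ω above the wiper and 75.17 Ω below.
Lower segment in parallel with the load: 75.17 ‖ 250 = 57.79 Ω.
Loaded-divider output: V_out = 5.81 × 0.7213 = 4.191 V.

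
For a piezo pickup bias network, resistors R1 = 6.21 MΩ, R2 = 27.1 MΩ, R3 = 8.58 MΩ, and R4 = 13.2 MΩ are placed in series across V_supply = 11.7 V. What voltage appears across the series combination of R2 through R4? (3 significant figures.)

Series total: ΣR = 6.21 + 27.1 + 8.58 + 13.2 = 55.09 MΩ.
R_{R2..R4} = 27.1 + 8.58 + 13.2 = 48.88 MΩ.
By the voltage-divider rule, V = 11.7 × 48.88/55.09 = 10.38 V.

V ≈ 10.4 V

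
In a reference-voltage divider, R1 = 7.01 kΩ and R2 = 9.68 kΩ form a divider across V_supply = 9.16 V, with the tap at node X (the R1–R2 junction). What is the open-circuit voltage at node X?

V_th is the unloaded tap voltage: V_supply · R2/(R1+R2) = 9.16 × 0.5800 = 5.313 V.

V_th ≈ 5.31 V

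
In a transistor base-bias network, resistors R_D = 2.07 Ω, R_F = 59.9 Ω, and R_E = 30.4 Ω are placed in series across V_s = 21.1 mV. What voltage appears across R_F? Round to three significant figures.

V ≈ 13.7 mV

Total series resistance ΣR = 2.07 + 59.9 + 30.4 = 92.37 Ω.
Voltage divider: V = V_s · (59.90 / 92.37) = 21.1 × 0.6485 = 13.68 mV.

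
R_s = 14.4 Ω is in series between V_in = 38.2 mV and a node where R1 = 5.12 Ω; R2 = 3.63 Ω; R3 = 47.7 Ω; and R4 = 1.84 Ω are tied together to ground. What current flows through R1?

Parallel bank: R_p = 1/(1/5.12 + 1/3.63 + 1/47.7 + 1/1.84) = 0.9660 Ω.
V_A = 38.2 × 0.9660/15.37 = 2.401 mV.
I(R1) = V_A / R1 = 2.401/5.12 = 0.4690 mA.
(Equivalently: I_total = 2.486 mA, then current-divider fraction G_k/ΣG = 0.1887.)

I ≈ 0.469 mA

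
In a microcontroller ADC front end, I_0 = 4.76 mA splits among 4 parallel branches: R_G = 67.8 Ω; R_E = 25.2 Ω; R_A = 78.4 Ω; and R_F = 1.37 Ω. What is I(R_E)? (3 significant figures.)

Total conductance ΣG = 1/67.8 + 1/25.2 + 1/78.4 + 1/1.37 = 0.7971 (units of 1/Ω).
By the current-divider rule, I = I_0 · G_k/ΣG = 4.76 × 0.04978 = 0.2370 mA.

I ≈ 0.237 mA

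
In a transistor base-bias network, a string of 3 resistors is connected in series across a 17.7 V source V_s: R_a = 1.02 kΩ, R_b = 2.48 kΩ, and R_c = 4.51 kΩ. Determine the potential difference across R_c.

V ≈ 9.97 V

Series total: ΣR = 1.02 + 2.48 + 4.51 = 8.010 kΩ.
By the voltage-divider rule, V = 17.7 × 4.510/8.010 = 9.966 V.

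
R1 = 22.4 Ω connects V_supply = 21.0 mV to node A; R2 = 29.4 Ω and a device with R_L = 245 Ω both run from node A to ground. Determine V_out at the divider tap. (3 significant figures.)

V_out ≈ 11.3 mV

First combine the lower leg with the load: R2 ‖ R_L = 26.25 Ω.
Voltage divider with the loaded lower leg: V_out = 21.0 × 26.25/(22.4 + 26.25) = 21.0 × 0.5396 = 11.33 mV.
(Unloaded it would be 11.9 mV; the load pulls it down.)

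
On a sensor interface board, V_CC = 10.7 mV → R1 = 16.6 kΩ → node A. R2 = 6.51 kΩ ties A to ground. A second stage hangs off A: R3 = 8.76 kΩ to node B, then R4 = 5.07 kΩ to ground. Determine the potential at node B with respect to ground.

V_B ≈ 0.826 mV

Node A sees R2 in parallel with the series input of stage 2, R3 + R4 = 13.83 kΩ.
R2 ‖ (R3+R4) = 4.426 kΩ.
So V_A = 10.7 × 0.2105 = 2.253 mV.
Stage 2 is unloaded, so V_B = V_A · R4/(R3+R4) = 2.253 × 5.07/13.83 = 0.8258 mV.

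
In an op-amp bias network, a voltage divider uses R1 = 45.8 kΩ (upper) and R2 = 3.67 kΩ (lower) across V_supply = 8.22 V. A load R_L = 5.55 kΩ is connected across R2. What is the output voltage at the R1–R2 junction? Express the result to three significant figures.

V_out ≈ 0.378 V

R2 ‖ R_L = (3.67 × 5.55)/(3.67 + 5.55) = 2.209 kΩ.
Then V_out = V_supply · R2'/(R1 + R2') = 8.22 × 2.209/48.01 = 0.3782 V.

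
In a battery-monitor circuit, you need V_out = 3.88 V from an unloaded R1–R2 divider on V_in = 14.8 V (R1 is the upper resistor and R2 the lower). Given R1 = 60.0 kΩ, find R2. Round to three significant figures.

Required fraction k = V_out/V_in = 0.2622.
So R2 = R1 · V_out/(V_in − V_out) = 60.0 × 3.88/(14.8 − 3.88) = 60.0 × 0.3553 = 21.32 kΩ.

R2 ≈ 21.3 kΩ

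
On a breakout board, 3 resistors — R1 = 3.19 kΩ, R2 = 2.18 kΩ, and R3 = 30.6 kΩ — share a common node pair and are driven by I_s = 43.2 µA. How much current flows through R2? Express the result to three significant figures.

Conductances: ΣG = 1/3.19 + 1/2.18 + 1/30.6 = 0.8049 (1/kΩ).
By the current-divider rule, I = I_s · G_k/ΣG = 43.2 × 0.5699 = 24.62 µA.

I ≈ 24.6 µA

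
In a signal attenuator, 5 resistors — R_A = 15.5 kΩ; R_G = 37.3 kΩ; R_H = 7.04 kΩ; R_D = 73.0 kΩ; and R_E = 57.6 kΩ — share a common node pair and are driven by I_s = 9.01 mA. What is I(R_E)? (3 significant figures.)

I ≈ 0.592 mA

Total conductance ΣG = 1/15.5 + 1/37.3 + 1/7.04 + 1/73.0 + 1/57.6 = 0.2644 (units of 1/kΩ).
By the current-divider rule, I = I_s · G_k/ΣG = 9.01 × 0.06565 = 0.5915 mA.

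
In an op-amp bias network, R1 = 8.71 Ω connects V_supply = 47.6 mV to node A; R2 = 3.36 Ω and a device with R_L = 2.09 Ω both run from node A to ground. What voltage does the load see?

R2 ‖ R_L = (3.36 × 2.09)/(3.36 + 2.09) = 1.289 Ω.
Voltage divider with the loaded lower leg: V_out = 47.6 × 1.289/(8.71 + 1.289) = 47.6 × 0.1289 = 6.134 mV.

V_out ≈ 6.13 mV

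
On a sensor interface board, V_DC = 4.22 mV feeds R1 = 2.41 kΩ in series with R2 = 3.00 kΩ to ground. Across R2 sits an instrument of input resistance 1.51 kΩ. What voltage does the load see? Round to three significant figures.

V_out ≈ 1.24 mV

The load sits in parallel with R2, giving an effective lower resistance R2' = R2·R_L/(R2+R_L) = 1.004 kΩ.
Now apply the divider: V_out = 4.22 × 0.2942 = 1.241 mV.
(Unloaded it would be 2.34 mV; the load pulls it down.)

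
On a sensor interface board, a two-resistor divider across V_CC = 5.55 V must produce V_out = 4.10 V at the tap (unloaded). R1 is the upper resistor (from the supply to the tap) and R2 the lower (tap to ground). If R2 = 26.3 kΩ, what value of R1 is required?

R1 ≈ 9.30 kΩ

V_out/V_CC = R2/(R1+R2) = 0.7387.
R1 = R2·(1/k − 1) = 26.3 × 0.3537 = 9.301 kΩ.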